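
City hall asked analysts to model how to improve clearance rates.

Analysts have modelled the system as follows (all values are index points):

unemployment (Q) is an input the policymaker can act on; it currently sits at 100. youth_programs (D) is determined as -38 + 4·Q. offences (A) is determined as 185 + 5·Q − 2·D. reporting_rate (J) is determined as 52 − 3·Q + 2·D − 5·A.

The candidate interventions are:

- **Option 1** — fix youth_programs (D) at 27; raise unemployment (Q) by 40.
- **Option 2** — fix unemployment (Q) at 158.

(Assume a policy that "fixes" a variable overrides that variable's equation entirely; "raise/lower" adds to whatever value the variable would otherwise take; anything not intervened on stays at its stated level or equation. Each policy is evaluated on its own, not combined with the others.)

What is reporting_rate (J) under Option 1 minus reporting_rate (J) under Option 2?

Option 1 (D := 27, Q + 40):
  Q = 100 + 40 = 140
  D = 27
  A = 185 + 5·140 − 2·27 = 831
  J = 52 − 3·140 + 2·27 − 5·831 = -4469
Option 2 (Q := 158):
  Q = 158
  D = -38 + 4·158 = 594
  A = 185 + 5·158 − 2·594 = -213
  J = 52 − 3·158 + 2·594 − 5·(-213) = 1831
J: -4469 − 1831 = -6300

-6300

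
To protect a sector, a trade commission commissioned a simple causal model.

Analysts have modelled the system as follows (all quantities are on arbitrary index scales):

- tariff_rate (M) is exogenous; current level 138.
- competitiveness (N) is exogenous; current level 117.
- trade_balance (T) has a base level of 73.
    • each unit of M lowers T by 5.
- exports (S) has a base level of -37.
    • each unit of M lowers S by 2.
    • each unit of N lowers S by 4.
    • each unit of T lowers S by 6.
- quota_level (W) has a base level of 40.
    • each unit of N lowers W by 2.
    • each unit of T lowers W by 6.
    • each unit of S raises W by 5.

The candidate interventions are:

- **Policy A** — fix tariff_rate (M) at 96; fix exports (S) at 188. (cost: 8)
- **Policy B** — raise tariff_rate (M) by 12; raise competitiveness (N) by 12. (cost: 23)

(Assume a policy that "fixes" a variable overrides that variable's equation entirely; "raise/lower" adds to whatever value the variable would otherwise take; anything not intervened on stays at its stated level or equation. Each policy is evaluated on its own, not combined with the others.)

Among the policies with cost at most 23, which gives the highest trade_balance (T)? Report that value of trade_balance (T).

Policy A (M := 96, S := 188):
  M = 96
  T = 73 − 5·96 = -407
Policy B (M + 12, N + 12):
  M = 138 + 12 = 150
  T = 73 − 5·150 = -677
Comparing — Policy A: T=-407, Policy B: T=-677. Highest is -407 (Policy A).

-407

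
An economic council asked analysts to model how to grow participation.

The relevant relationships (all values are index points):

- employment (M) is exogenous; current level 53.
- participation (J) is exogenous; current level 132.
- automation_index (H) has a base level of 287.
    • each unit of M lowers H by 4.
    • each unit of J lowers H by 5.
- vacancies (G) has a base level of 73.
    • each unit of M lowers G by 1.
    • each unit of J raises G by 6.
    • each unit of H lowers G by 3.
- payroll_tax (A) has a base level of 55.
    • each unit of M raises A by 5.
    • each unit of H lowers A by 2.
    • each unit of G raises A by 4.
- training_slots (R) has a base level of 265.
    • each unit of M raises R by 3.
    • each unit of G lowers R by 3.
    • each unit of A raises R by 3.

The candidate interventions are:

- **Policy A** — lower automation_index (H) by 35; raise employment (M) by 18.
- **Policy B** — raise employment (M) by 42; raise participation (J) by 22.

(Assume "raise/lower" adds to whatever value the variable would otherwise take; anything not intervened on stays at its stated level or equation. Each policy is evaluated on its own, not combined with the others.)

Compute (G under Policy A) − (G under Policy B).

-621

Policy A (H − 35, M + 18):
  M = 53 + 18 = 71
  J = 132
  H = 287 − 4·71 − 5·132 (−35 from intervention) = -692
  G = 73 − 71 + 6·132 − 3·(-692) = 2870
Policy B (M + 42, J + 22):
  M = 53 + 42 = 95
  J = 132 + 22 = 154
  H = 287 − 4·95 − 5·154 = -863
  G = 73 − 95 + 6·154 − 3·(-863) = 3491
G: 2870 − 3491 = -621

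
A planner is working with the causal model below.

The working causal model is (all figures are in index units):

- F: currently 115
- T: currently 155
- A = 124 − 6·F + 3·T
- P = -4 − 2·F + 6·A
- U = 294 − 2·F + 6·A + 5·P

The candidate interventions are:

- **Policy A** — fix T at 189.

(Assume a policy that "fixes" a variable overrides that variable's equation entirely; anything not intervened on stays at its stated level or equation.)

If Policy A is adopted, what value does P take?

Policy A (T := 189):
  F = 115
  T = 189
  A = 124 − 6·115 + 3·189 = 1
  P = -4 − 2·115 + 6·1 = -228

-228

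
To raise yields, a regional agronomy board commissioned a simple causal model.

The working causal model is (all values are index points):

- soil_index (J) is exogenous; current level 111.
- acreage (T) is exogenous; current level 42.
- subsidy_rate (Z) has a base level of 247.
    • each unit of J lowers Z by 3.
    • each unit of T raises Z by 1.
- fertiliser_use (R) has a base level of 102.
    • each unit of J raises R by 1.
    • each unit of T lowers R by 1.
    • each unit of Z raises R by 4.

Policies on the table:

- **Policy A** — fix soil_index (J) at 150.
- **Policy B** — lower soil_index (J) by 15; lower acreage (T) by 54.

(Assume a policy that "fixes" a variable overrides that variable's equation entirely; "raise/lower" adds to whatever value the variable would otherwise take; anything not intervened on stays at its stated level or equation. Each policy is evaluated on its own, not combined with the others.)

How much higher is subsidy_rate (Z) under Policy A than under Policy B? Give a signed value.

-108

Policy A (J := 150):
  J = 150
  T = 42
  Z = 247 − 3·150 + 42 = -161
Policy B (J − 15, T − 54):
  J = 111 − 15 = 96
  T = 42 − 54 = -12
  Z = 247 − 3·96 + (-12) = -53
Z: -161 − (-53) = -108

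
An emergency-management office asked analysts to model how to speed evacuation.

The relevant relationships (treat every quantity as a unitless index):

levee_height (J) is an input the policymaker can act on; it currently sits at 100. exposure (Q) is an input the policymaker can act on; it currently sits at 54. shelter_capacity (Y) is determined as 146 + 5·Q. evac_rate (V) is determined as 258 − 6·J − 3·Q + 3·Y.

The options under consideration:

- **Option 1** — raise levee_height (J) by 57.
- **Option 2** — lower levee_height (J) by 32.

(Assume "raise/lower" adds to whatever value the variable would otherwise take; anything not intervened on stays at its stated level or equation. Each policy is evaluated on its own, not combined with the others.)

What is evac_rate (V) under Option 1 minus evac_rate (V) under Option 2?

Option 1 (J + 57):
  J = 100 + 57 = 157
  Q = 54
  Y = 146 + 5·54 = 416
  V = 258 − 6·157 − 3·54 + 3·416 = 402
Option 2 (J − 32):
  J = 100 − 32 = 68
  Q = 54
  Y = 146 + 5·54 = 416
  V = 258 − 6·68 − 3·54 + 3·416 = 936
V: 402 − 936 = -534

-534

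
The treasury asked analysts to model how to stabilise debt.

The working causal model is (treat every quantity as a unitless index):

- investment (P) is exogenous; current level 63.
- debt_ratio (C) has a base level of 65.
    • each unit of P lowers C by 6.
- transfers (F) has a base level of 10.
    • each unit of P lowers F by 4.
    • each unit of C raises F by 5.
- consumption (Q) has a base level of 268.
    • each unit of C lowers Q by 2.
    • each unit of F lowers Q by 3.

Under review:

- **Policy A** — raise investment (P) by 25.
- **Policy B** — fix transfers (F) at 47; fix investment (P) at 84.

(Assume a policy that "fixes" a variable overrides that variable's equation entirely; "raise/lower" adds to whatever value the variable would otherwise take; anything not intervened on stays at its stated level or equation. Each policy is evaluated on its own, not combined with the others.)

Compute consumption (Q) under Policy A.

Policy A (P + 25):
  P = 63 + 25 = 88
  C = 65 − 6·88 = -463
  F = 10 − 4·88 + 5·(-463) = -2657
  Q = 268 − 2·(-463) − 3·(-2657) = 9165

9165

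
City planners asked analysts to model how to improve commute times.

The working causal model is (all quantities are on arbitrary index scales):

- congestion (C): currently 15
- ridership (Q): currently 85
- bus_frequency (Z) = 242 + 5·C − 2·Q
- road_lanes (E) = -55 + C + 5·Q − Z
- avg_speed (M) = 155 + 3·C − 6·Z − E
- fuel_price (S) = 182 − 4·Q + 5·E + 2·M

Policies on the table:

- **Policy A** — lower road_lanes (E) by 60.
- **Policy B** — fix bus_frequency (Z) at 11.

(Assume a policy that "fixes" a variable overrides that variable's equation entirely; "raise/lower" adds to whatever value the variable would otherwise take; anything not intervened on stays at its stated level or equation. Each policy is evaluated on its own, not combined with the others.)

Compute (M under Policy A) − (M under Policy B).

-620

Policy A (E − 60):
  C = 15
  Q = 85
  Z = 242 + 5·15 − 2·85 = 147
  E = -55 + 15 + 5·85 − 147 (−60 from intervention) = 178
  M = 155 + 3·15 − 6·147 − 178 = -860
Policy B (Z := 11):
  C = 15
  Q = 85
  Z = 11
  E = -55 + 15 + 5·85 − 11 = 374
  M = 155 + 3·15 − 6·11 − 374 = -240
M: -860 − (-240) = -620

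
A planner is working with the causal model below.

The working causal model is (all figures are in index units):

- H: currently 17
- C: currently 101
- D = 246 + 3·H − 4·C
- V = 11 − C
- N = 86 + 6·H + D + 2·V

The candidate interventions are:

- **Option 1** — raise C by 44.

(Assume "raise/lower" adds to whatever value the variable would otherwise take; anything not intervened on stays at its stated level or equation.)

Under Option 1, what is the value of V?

Option 1 (C + 44):
  C = 101 + 44 = 145
  V = 11 − 145 = -134

-134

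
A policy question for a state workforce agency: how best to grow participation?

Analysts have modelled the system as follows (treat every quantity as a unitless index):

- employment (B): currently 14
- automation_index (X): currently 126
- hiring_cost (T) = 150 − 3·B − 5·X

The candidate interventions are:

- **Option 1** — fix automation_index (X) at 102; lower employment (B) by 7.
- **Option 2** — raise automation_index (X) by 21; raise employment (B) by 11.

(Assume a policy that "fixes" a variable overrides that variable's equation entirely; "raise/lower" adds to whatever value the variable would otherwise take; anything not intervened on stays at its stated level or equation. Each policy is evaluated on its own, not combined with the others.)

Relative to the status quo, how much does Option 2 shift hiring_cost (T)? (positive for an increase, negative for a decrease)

Baseline:
  B = 14
  X = 126
  T = 150 − 3·14 − 5·126 = -522
Option 2 (X + 21, B + 11):
  B = 14 + 11 = 25
  X = 126 + 21 = 147
  T = 150 − 3·25 − 5·147 = -660
Change in T: -660 − (-522) = -138

-138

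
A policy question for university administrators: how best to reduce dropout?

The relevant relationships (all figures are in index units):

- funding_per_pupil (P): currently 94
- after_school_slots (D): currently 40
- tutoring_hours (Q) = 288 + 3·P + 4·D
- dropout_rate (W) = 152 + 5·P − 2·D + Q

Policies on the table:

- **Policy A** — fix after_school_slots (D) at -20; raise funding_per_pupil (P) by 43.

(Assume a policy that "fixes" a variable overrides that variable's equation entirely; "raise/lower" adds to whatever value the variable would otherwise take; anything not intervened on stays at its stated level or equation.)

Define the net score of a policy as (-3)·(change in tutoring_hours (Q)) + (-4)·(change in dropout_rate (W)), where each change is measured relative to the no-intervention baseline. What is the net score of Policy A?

Baseline:
  P = 94
  D = 40
  Q = 288 + 3·94 + 4·40 = 730
  W = 152 + 5·94 − 2·40 + 730 = 1272
Policy A (D := -20, P + 43):
  P = 94 + 43 = 137
  D = -20
  Q = 288 + 3·137 + 4·(-20) = 619
  W = 152 + 5·137 − 2·(-20) + 619 = 1496
ΔQ = 619 − 730 = -111; ΔW = 1496 − 1272 = 224
Score = (-3)·(-111) + (-4)·224 = -563

-563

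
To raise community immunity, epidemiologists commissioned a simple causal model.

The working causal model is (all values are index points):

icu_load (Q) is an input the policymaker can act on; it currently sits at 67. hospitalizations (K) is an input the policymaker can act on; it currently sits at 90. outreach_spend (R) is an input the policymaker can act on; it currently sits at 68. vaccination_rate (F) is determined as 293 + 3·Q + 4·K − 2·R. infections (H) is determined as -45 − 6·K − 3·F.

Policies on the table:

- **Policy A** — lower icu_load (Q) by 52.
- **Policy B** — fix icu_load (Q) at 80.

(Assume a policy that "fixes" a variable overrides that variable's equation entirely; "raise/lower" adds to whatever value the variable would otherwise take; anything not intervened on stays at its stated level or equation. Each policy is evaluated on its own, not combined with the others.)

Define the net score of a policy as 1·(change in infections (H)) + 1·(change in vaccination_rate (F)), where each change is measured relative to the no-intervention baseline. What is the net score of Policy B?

-78

Baseline:
  Q = 67
  K = 90
  R = 68
  F = 293 + 3·67 + 4·90 − 2·68 = 718
  H = -45 − 6·90 − 3·718 = -2739
Policy B (Q := 80):
  Q = 80
  K = 90
  R = 68
  F = 293 + 3·80 + 4·90 − 2·68 = 757
  H = -45 − 6·90 − 3·757 = -2856
ΔH = -2856 − (-2739) = -117; ΔF = 757 − 718 = 39
Score = 1·(-117) + 1·39 = -78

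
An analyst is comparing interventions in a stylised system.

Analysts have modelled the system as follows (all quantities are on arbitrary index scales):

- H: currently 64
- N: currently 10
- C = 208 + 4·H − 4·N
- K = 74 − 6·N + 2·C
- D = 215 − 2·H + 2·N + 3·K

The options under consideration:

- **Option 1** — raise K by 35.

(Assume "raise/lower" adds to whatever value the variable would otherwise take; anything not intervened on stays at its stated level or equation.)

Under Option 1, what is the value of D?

Option 1 (K + 35):
  H = 64
  N = 10
  C = 208 + 4·64 − 4·10 = 424
  K = 74 − 6·10 + 2·424 (+35 from intervention) = 897
  D = 215 − 2·64 + 2·10 + 3·897 = 2798

2798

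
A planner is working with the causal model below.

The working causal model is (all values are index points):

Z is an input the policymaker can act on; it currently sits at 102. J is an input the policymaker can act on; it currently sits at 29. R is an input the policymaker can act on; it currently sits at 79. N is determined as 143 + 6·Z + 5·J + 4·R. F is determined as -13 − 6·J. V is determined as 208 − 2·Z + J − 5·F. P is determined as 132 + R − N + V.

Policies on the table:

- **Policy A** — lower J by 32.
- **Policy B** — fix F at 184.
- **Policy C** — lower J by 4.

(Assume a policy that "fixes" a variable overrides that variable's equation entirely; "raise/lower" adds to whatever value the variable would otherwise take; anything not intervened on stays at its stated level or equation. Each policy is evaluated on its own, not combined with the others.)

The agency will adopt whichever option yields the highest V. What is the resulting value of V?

844

Policy A (J − 32):
  Z = 102
  J = 29 − 32 = -3
  F = -13 − 6·(-3) = 5
  V = 208 − 2·102 + (-3) − 5·5 = -24
Policy B (F := 184):
  Z = 102
  J = 29
  F = 184
  V = 208 − 2·102 + 29 − 5·184 = -887
Policy C (J − 4):
  Z = 102
  J = 29 − 4 = 25
  F = -13 − 6·25 = -163
  V = 208 − 2·102 + 25 − 5·(-163) = 844
Comparing — Policy A: V=-24, Policy B: V=-887, Policy C: V=844. Highest is 844 (Policy C).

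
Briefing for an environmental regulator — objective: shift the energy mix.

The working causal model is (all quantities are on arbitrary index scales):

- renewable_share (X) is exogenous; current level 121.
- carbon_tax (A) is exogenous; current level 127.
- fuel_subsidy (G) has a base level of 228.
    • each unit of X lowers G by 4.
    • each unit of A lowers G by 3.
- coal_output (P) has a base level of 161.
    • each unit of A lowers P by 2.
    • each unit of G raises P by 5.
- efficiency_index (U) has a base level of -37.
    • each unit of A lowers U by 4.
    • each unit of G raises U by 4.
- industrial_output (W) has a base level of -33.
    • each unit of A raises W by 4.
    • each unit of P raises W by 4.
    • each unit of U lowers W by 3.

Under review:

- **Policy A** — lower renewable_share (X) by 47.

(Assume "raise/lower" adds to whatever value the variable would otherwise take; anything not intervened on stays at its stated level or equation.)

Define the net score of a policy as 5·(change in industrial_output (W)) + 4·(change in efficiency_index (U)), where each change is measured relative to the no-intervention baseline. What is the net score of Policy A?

10528

Baseline:
  X = 121
  A = 127
  G = 228 − 4·121 − 3·127 = -637
  P = 161 − 2·127 + 5·(-637) = -3278
  U = -37 − 4·127 + 4·(-637) = -3093
  W = -33 + 4·127 + 4·(-3278) − 3·(-3093) = -3358
Policy A (X − 47):
  X = 121 − 47 = 74
  A = 127
  G = 228 − 4·74 − 3·127 = -449
  P = 161 − 2·127 + 5·(-449) = -2338
  U = -37 − 4·127 + 4·(-449) = -2341
  W = -33 + 4·127 + 4·(-2338) − 3·(-2341) = -1854
ΔW = -1854 − (-3358) = 1504; ΔU = -2341 − (-3093) = 752
Score = 5·1504 + 4·752 = 10528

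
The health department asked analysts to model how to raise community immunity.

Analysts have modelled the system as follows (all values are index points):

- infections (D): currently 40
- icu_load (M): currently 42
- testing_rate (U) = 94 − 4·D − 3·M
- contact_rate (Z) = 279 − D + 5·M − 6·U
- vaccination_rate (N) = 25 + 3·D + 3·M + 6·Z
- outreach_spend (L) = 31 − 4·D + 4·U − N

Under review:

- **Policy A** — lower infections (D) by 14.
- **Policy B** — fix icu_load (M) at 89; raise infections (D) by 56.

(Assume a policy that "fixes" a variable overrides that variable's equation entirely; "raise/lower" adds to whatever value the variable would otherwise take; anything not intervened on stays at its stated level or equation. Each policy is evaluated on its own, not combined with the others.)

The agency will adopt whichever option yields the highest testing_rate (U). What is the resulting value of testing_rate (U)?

-136

Policy A (D − 14):
  D = 40 − 14 = 26
  M = 42
  U = 94 − 4·26 − 3·42 = -136
Policy B (M := 89, D + 56):
  D = 40 + 56 = 96
  M = 89
  U = 94 − 4·96 − 3·89 = -557
Comparing — Policy A: U=-136, Policy B: U=-557. Highest is -136 (Policy A).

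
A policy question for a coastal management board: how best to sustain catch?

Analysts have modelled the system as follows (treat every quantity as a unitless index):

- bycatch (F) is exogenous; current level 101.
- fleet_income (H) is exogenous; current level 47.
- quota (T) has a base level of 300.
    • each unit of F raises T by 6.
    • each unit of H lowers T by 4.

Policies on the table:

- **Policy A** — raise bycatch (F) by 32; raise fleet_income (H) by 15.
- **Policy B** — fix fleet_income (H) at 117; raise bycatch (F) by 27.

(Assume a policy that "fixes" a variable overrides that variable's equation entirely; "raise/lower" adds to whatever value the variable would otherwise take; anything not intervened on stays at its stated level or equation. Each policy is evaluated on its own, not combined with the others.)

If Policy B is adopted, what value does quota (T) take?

Policy B (H := 117, F + 27):
  F = 101 + 27 = 128
  H = 117
  T = 300 + 6·128 − 4·117 = 600

600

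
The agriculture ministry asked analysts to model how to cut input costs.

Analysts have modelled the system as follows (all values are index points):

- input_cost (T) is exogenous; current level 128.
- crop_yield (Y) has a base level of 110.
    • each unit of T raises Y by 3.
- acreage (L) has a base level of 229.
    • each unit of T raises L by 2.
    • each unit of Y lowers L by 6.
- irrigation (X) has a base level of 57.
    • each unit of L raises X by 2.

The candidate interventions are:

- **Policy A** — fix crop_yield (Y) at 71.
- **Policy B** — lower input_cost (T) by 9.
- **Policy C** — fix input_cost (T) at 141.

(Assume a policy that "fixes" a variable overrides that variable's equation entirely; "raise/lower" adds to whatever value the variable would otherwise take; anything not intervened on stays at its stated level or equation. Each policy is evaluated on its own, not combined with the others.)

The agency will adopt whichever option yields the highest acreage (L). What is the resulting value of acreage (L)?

59

Policy A (Y := 71):
  T = 128
  Y = 71
  L = 229 + 2·128 − 6·71 = 59
Policy B (T − 9):
  T = 128 − 9 = 119
  Y = 110 + 3·119 = 467
  L = 229 + 2·119 − 6·467 = -2335
Policy C (T := 141):
  T = 141
  Y = 110 + 3·141 = 533
  L = 229 + 2·141 − 6·533 = -2687
Comparing — Policy A: L=59, Policy B: L=-2335, Policy C: L=-2687. Highest is 59 (Policy A).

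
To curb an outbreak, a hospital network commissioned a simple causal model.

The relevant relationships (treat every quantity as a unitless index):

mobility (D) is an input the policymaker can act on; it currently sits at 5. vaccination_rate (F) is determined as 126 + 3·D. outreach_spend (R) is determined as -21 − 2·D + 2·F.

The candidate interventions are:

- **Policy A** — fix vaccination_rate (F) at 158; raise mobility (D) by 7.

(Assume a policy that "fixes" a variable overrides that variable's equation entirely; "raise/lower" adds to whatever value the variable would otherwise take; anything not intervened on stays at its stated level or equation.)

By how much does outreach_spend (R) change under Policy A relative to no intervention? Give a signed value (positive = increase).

20

Baseline:
  D = 5
  F = 126 + 3·5 = 141
  R = -21 − 2·5 + 2·141 = 251
Policy A (F := 158, D + 7):
  D = 5 + 7 = 12
  F = 158
  R = -21 − 2·12 + 2·158 = 271
Change in R: 271 − 251 = 20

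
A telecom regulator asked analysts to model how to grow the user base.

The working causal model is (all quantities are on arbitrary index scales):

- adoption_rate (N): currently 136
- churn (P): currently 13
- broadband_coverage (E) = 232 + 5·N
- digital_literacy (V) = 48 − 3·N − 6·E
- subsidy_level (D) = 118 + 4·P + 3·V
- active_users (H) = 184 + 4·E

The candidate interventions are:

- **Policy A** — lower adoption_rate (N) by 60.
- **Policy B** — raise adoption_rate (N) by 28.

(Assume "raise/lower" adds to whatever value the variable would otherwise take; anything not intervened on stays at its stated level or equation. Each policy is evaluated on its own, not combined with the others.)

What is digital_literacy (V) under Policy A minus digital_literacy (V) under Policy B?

2904

Policy A (N − 60):
  N = 136 − 60 = 76
  E = 232 + 5·76 = 612
  V = 48 − 3·76 − 6·612 = -3852
Policy B (N + 28):
  N = 136 + 28 = 164
  E = 232 + 5·164 = 1052
  V = 48 − 3·164 − 6·1052 = -6756
V: -3852 − (-6756) = 2904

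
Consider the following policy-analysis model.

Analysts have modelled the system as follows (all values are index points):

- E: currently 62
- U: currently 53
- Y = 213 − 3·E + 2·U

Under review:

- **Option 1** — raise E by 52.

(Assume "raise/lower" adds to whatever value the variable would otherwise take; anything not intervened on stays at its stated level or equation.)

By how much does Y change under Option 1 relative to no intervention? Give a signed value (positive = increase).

Baseline:
  E = 62
  U = 53
  Y = 213 − 3·62 + 2·53 = 133
Option 1 (E + 52):
  E = 62 + 52 = 114
  U = 53
  Y = 213 − 3·114 + 2·53 = -23
Change in Y: -23 − 133 = -156

-156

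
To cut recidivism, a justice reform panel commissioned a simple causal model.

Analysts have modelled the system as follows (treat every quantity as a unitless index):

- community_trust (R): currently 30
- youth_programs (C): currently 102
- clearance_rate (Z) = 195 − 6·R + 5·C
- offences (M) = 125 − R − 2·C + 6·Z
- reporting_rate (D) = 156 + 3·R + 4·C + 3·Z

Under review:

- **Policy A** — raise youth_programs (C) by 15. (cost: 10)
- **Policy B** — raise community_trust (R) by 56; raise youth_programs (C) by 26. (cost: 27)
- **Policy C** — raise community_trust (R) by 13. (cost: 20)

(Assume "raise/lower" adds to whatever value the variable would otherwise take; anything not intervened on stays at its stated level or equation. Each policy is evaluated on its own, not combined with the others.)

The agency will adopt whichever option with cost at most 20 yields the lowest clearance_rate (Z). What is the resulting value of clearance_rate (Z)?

Policy A (C + 15):
  R = 30
  C = 102 + 15 = 117
  Z = 195 − 6·30 + 5·117 = 600
Policy C (R + 13):
  R = 30 + 13 = 43
  C = 102
  Z = 195 − 6·43 + 5·102 = 447
Comparing — Policy A: Z=600, Policy C: Z=447. Lowest is 447 (Policy C).

447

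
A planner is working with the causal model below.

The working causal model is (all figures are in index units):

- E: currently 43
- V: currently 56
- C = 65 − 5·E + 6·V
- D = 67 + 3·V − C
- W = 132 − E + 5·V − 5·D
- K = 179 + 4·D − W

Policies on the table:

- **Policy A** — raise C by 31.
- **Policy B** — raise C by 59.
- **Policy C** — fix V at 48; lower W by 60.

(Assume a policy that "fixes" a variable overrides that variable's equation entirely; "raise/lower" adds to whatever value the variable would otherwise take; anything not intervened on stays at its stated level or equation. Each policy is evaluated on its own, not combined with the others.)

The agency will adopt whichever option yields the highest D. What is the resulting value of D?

73

Policy A (C + 31):
  E = 43
  V = 56
  C = 65 − 5·43 + 6·56 (+31 from intervention) = 217
  D = 67 + 3·56 − 217 = 18
Policy B (C + 59):
  E = 43
  V = 56
  C = 65 − 5·43 + 6·56 (+59 from intervention) = 245
  D = 67 + 3·56 − 245 = -10
Policy C (V := 48, W − 60):
  E = 43
  V = 48
  C = 65 − 5·43 + 6·48 = 138
  D = 67 + 3·48 − 138 = 73
Comparing — Policy A: D=18, Policy B: D=-10, Policy C: D=73. Highest is 73 (Policy C).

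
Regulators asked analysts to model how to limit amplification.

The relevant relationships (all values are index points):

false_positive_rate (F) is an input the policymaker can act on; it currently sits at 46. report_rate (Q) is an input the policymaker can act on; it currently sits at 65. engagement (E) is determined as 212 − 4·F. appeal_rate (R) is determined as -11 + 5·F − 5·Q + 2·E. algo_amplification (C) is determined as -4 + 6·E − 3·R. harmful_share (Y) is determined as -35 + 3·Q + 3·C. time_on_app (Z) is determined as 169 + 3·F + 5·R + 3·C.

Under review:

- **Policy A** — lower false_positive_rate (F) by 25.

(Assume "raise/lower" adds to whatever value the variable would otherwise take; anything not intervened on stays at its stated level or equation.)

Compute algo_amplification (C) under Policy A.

689

Policy A (F − 25):
  F = 46 − 25 = 21
  Q = 65
  E = 212 − 4·21 = 128
  R = -11 + 5·21 − 5·65 + 2·128 = 25
  C = -4 + 6·128 − 3·25 = 689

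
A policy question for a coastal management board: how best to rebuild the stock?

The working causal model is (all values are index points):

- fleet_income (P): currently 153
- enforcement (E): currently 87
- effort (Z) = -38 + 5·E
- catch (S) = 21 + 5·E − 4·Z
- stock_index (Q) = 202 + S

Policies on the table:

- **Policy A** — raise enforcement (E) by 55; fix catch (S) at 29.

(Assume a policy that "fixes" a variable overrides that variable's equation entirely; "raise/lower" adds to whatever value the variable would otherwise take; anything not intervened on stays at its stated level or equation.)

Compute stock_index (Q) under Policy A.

Policy A (E + 55, S := 29):
  E = 87 + 55 = 142
  Z = -38 + 5·142 = 672
  S = 29
  Q = 202 + 29 = 231

231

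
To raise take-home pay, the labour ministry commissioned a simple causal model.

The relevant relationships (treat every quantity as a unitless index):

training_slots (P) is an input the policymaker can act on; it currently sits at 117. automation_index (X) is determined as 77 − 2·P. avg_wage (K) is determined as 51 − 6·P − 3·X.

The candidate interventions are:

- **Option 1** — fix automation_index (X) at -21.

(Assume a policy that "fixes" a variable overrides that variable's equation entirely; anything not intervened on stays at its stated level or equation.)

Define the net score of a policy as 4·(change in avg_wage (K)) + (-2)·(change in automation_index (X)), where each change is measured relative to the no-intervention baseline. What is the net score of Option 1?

-1904

Baseline:
  P = 117
  X = 77 − 2·117 = -157
  K = 51 − 6·117 − 3·(-157) = -180
Option 1 (X := -21):
  P = 117
  X = -21
  K = 51 − 6·117 − 3·(-21) = -588
ΔK = -588 − (-180) = -408; ΔX = -21 − (-157) = 136
Score = 4·(-408) + (-2)·136 = -1904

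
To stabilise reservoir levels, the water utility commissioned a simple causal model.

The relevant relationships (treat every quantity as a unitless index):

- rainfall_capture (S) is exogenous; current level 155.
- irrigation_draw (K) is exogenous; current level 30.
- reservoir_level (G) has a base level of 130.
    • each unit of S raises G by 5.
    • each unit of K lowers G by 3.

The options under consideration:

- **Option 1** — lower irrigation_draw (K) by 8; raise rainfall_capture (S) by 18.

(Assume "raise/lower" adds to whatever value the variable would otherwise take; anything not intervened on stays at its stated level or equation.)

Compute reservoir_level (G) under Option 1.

Option 1 (K − 8, S + 18):
  S = 155 + 18 = 173
  K = 30 − 8 = 22
  G = 130 + 5·173 − 3·22 = 929

929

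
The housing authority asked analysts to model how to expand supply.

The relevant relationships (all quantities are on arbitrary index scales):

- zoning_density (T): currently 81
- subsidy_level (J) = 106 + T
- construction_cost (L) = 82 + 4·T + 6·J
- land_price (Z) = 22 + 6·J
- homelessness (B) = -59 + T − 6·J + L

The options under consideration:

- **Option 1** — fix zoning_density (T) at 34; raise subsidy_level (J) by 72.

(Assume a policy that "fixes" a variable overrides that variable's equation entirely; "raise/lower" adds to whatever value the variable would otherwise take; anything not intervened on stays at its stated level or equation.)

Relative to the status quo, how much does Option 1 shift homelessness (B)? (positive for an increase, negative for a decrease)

Baseline:
  T = 81
  J = 106 + 81 = 187
  L = 82 + 4·81 + 6·187 = 1528
  B = -59 + 81 − 6·187 + 1528 = 428
Option 1 (T := 34, J + 72):
  T = 34
  J = 106 + 34 (+72 from intervention) = 212
  L = 82 + 4·34 + 6·212 = 1490
  B = -59 + 34 − 6·212 + 1490 = 193
Change in B: 193 − 428 = -235

-235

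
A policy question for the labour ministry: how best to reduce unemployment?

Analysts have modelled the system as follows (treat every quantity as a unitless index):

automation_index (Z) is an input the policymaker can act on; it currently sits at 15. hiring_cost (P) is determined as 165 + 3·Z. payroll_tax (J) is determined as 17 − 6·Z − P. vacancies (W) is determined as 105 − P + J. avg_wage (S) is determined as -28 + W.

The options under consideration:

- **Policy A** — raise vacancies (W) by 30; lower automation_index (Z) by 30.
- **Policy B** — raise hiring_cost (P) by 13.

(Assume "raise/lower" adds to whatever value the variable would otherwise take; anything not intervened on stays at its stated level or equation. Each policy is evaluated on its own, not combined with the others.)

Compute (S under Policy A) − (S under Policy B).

Policy A (W + 30, Z − 30):
  Z = 15 − 30 = -15
  P = 165 + 3·(-15) = 120
  J = 17 − 6·(-15) − 120 = -13
  W = 105 − 120 + (-13) (+30 from intervention) = 2
  S = -28 + 2 = -26
Policy B (P + 13):
  Z = 15
  P = 165 + 3·15 (+13 from intervention) = 223
  J = 17 − 6·15 − 223 = -296
  W = 105 − 223 + (-296) = -414
  S = -28 + (-414) = -442
S: -26 − (-442) = 416

416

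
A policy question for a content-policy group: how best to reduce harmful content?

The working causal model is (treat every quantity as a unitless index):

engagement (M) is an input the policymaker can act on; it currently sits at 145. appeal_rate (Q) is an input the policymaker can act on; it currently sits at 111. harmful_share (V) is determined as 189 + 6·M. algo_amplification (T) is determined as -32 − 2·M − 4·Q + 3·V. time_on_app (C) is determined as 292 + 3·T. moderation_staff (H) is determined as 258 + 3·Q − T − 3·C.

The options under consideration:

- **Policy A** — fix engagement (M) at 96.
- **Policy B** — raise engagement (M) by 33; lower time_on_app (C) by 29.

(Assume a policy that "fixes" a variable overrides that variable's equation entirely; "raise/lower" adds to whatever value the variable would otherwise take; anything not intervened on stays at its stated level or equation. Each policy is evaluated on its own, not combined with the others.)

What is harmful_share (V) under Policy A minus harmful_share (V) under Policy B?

-492

Policy A (M := 96):
  M = 96
  V = 189 + 6·96 = 765
Policy B (M + 33, C − 29):
  M = 145 + 33 = 178
  V = 189 + 6·178 = 1257
V: 765 − 1257 = -492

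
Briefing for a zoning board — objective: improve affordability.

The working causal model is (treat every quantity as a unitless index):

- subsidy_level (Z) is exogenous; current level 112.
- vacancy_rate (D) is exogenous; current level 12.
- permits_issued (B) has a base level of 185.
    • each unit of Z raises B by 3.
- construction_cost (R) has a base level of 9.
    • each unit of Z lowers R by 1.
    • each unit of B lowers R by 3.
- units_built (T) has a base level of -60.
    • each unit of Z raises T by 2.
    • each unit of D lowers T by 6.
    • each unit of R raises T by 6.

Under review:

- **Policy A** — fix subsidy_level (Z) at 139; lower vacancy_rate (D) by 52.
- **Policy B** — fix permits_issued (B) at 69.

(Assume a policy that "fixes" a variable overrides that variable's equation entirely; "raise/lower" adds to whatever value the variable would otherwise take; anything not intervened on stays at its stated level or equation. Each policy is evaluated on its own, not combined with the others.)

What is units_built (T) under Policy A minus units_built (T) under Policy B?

Policy A (Z := 139, D − 52):
  Z = 139
  D = 12 − 52 = -40
  B = 185 + 3·139 = 602
  R = 9 − 139 − 3·602 = -1936
  T = -60 + 2·139 − 6·(-40) + 6·(-1936) = -11158
Policy B (B := 69):
  Z = 112
  D = 12
  B = 69
  R = 9 − 112 − 3·69 = -310
  T = -60 + 2·112 − 6·12 + 6·(-310) = -1768
T: -11158 − (-1768) = -9390

-9390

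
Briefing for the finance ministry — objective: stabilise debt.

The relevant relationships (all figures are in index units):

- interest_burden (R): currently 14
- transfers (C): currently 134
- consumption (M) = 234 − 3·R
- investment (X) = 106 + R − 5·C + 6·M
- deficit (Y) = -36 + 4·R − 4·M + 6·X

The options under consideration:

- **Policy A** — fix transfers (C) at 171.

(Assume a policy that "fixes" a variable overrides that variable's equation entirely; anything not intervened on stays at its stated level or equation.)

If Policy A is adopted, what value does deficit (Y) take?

1754

Policy A (C := 171):
  R = 14
  C = 171
  M = 234 − 3·14 = 192
  X = 106 + 14 − 5·171 + 6·192 = 417
  Y = -36 + 4·14 − 4·192 + 6·417 = 1754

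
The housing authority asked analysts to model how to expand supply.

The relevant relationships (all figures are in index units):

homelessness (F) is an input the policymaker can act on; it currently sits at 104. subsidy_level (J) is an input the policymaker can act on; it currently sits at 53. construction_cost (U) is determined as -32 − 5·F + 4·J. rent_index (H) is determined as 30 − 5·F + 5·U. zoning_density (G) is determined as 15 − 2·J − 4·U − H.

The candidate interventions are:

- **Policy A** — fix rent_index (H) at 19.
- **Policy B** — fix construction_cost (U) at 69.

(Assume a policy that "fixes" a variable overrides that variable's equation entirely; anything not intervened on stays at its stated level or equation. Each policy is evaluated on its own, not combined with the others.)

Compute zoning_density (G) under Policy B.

Policy B (U := 69):
  F = 104
  J = 53
  U = 69
  H = 30 − 5·104 + 5·69 = -145
  G = 15 − 2·53 − 4·69 − (-145) = -222

-222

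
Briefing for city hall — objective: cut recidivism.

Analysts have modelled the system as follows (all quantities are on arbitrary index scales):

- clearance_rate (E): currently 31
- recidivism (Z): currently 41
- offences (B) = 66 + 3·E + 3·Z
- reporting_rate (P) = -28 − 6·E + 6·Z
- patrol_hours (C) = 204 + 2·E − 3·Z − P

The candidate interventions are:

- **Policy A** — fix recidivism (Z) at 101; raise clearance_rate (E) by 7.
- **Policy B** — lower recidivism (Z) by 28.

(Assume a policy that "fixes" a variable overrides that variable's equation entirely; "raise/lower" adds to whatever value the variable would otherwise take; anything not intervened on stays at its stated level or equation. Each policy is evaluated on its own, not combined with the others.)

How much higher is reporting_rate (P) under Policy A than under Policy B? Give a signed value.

Policy A (Z := 101, E + 7):
  E = 31 + 7 = 38
  Z = 101
  P = -28 − 6·38 + 6·101 = 350
Policy B (Z − 28):
  E = 31
  Z = 41 − 28 = 13
  P = -28 − 6·31 + 6·13 = -136
P: 350 − (-136) = 486

486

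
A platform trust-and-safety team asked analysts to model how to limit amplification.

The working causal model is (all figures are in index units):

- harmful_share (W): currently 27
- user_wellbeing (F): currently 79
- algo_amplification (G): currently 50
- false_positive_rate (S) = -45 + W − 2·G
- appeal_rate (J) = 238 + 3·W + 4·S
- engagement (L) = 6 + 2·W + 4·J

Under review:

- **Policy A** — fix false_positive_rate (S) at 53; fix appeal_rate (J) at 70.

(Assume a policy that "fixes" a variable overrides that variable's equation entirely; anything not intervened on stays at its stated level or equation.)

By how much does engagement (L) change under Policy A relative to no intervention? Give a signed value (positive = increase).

892

Baseline:
  W = 27
  G = 50
  S = -45 + 27 − 2·50 = -118
  J = 238 + 3·27 + 4·(-118) = -153
  L = 6 + 2·27 + 4·(-153) = -552
Policy A (S := 53, J := 70):
  W = 27
  G = 50
  S = 53
  J = 70
  L = 6 + 2·27 + 4·70 = 340
Change in L: 340 − (-552) = 892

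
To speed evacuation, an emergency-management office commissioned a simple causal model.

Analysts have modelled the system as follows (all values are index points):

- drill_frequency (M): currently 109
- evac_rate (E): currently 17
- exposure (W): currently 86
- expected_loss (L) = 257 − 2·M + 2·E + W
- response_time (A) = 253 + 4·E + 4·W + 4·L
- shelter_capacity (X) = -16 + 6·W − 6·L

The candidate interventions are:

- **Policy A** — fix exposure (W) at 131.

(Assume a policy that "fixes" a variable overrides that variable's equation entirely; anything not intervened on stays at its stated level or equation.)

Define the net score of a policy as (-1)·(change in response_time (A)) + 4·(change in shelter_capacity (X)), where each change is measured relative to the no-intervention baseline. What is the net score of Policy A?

Baseline:
  M = 109
  E = 17
  W = 86
  L = 257 − 2·109 + 2·17 + 86 = 159
  A = 253 + 4·17 + 4·86 + 4·159 = 1301
  X = -16 + 6·86 − 6·159 = -454
Policy A (W := 131):
  M = 109
  E = 17
  W = 131
  L = 257 − 2·109 + 2·17 + 131 = 204
  A = 253 + 4·17 + 4·131 + 4·204 = 1661
  X = -16 + 6·131 − 6·204 = -454
ΔA = 1661 − 1301 = 360; ΔX = -454 − (-454) = 0
Score = (-1)·360 + 4·0 = -360

-360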